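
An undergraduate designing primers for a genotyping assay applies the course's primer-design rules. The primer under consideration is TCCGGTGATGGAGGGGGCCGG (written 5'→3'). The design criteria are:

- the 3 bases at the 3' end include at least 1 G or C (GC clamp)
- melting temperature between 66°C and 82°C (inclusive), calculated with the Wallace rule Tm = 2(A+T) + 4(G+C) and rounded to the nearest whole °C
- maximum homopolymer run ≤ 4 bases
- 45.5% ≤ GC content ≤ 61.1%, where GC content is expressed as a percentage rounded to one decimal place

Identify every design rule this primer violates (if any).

Fails: homopolymer run, GC content.

Base counts: A=2, T=3, G=12, C=4 (length 21).
GC clamp: 3' end CGG has 3 G/C ✓
Tm: Tm = 2·5 + 4·16 = 74°C ✓
homopolymer run: longest run = 5, exceeds 4 ✗
GC content: GC 16/21 = 76.2%, outside 45.5–61.1% ✗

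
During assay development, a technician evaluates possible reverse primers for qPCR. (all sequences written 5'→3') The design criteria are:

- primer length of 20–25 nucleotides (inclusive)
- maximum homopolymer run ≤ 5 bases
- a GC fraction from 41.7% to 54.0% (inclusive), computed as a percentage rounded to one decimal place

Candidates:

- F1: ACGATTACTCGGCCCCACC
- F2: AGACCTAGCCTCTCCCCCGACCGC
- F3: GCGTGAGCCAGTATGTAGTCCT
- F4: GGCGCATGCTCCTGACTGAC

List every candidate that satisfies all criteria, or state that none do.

F1 (19 nt, A=4 T=3 G=3 C=9): length 19, outside 20–25 ✗; longest run = 4 ✓; GC 12/19 = 63.2%, outside 41.7–54.0% ✗ — fails.
F2 (24 nt, A=4 T=3 G=4 C=13): length 24 ✓; longest run = 5 ✓; GC 17/24 = 70.8%, outside 41.7–54.0% ✗ — fails.
F3 (22 nt, A=4 T=6 G=7 C=5): length 22 ✓; longest run = 2 ✓; GC 12/22 = 54.5%, outside 41.7–54.0% ✗ — fails.
F4 (20 nt, A=3 T=4 G=6 C=7): length 20 ✓; longest run = 2 ✓; GC 13/20 = 65.0%, outside 41.7–54.0% ✗ — fails.

None of the candidates satisfy all criteria.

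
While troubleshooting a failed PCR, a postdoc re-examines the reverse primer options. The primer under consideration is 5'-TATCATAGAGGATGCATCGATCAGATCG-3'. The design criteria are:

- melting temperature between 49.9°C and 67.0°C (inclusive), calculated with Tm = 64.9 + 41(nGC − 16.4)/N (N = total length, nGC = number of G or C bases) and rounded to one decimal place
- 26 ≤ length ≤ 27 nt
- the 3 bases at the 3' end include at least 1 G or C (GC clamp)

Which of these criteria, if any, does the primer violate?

Fails: length.

Base counts: A=9, T=7, G=7, C=5 (length 28).
Tm: Tm = 64.9 + 41·(12 − 16.4)/28 = 58.5°C ✓
length: length 28, outside 26–27 ✗
GC clamp: 3' end TCG has 2 G/C ✓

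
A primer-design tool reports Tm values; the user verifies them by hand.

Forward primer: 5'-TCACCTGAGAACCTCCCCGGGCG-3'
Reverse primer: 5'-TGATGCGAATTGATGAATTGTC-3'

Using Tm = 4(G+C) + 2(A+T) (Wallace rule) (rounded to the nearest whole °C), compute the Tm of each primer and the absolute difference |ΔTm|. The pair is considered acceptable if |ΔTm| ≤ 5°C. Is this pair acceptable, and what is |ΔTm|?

Forward: A=4 T=3 G=6 C=10 → Tm = 2·7 + 4·16 = 78°C.
Reverse: A=6 T=8 G=6 C=2 → Tm = 2·14 + 4·8 = 60°C.
|ΔTm| = |78 − 60| = 18°C, > 5°C.

|ΔTm| = 18°C; the pair is not acceptable.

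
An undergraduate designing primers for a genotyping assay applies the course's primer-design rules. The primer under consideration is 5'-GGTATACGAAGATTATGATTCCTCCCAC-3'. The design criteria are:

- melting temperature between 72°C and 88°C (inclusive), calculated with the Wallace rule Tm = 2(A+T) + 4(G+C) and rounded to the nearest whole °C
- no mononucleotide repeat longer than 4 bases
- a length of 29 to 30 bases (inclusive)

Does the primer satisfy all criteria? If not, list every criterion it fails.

Base counts: A=8, T=8, G=5, C=7 (length 28).
Tm: Tm = 2·16 + 4·12 = 80°C ✓
homopolymer run: longest run = 3 ✓
length: length 28, outside 29–30 ✗

Fails: length.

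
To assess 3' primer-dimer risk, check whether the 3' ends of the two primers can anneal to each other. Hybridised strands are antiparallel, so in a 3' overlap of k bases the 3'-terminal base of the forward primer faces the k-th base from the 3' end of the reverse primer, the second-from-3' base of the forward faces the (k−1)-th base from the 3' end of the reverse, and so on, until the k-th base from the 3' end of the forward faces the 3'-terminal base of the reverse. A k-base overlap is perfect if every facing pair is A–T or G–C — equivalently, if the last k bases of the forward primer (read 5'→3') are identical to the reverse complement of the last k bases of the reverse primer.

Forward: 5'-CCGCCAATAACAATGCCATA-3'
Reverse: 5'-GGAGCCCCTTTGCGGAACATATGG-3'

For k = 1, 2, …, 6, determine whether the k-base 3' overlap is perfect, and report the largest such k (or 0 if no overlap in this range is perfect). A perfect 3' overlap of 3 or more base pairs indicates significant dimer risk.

Last 6 bases (5'→3') — forward …GCCATA, reverse …ATATGG.
Reverse complement of the reverse primer's last 6 bases: CCATAT; its first k bases are the reverse complement of the reverse primer's last k bases, so a perfect k-base overlap needs the forward primer's last k bases to equal them.
Comparing (forward last k vs required): k=1: A vs C ✗; k=2: TA vs CC ✗; k=3: ATA vs CCA ✗; k=4: CATA vs CCAT ✗; k=5: CCATA vs CCATA ✓; k=6: GCCATA vs CCATAT ✗.
Only k = 5 is perfect, so the longest perfect 3' overlap is 5.

Longest perfect overlap: 5 complementary base pairs; significant dimer risk (threshold 3).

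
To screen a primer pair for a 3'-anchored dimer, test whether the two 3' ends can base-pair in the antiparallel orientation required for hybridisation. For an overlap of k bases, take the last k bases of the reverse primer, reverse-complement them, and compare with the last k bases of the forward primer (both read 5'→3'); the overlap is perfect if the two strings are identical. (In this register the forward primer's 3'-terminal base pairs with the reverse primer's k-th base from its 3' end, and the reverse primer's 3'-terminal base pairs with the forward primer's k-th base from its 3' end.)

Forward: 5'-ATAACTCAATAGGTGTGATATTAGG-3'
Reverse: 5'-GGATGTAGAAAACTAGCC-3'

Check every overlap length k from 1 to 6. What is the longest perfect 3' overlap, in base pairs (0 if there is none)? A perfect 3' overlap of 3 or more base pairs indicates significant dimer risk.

Longest perfect overlap: 2 complementary base pairs; below the dimer-risk threshold (threshold 3).

Last 6 bases (5'→3') — forward …ATTAGG, reverse …CTAGCC.
Reverse complement of the reverse primer's last 6 bases: GGCTAG; its first k bases are the reverse complement of the reverse primer's last k bases, so a perfect k-base overlap needs the forward primer's last k bases to equal them.
Comparing (forward last k vs required): k=1: G vs G ✓; k=2: GG vs GG ✓; k=3: AGG vs GGC ✗; k=4: TAGG vs GGCT ✗; k=5: TTAGG vs GGCTA ✗; k=6: ATTAGG vs GGCTAG ✗.
Perfect overlaps at k = 1, 2; the largest is 2.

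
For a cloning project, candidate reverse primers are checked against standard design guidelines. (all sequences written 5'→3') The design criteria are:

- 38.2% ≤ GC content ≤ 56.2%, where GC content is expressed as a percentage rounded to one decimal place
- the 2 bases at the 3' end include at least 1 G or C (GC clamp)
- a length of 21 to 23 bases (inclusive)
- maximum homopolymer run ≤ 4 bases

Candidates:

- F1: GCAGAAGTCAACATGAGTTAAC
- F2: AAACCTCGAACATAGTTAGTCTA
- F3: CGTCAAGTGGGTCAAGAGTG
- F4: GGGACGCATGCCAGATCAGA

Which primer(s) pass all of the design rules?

F1 (22 nt, A=9 T=4 G=5 C=4): GC 9/22 = 40.9% ✓; 3' end AC has 1 G/C ✓; length 22 ✓; longest run = 2 ✓ — passes.
F2 (23 nt, A=9 T=6 G=3 C=5): GC 8/23 = 34.8%, outside 38.2–56.2% ✗; 3' end TA has 0 G/C, need ≥1 ✗; length 23 ✓; longest run = 3 ✓ — fails.
F3 (20 nt, A=5 T=4 G=8 C=3): GC 11/20 = 55.0% ✓; 3' end TG has 1 G/C ✓; length 20, outside 21–23 ✗; longest run = 3 ✓ — fails.
F4 (20 nt, A=6 T=2 G=7 C=5): GC 12/20 = 60.0%, outside 38.2–56.2% ✗; 3' end GA has 1 G/C ✓; length 20, outside 21–23 ✗; longest run = 3 ✓ — fails.

F1 only.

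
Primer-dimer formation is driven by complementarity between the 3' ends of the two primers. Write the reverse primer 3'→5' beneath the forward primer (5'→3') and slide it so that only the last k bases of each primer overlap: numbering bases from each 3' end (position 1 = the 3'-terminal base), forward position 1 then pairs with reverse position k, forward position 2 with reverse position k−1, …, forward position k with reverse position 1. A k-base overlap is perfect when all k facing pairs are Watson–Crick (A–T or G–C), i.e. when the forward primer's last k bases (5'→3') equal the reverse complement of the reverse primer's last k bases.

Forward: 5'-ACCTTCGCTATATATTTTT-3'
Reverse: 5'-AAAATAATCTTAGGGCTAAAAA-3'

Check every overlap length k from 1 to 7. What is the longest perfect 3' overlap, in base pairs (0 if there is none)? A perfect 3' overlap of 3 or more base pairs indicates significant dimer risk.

Last 7 bases (5'→3') — forward …TATTTTT, reverse …CTAAAAA.
Reverse complement of the reverse primer's last 7 bases: TTTTTAG; its first k bases are the reverse complement of the reverse primer's last k bases, so a perfect k-base overlap needs the forward primer's last k bases to equal them.
Comparing (forward last k vs required): k=1: T vs T ✓; k=2: TT vs TT ✓; k=3: TTT vs TTT ✓; k=4: TTTT vs TTTT ✓; k=5: TTTTT vs TTTTT ✓; k=6: ATTTTT vs TTTTTA ✗; k=7: TATTTTT vs TTTTTAG ✗.
Perfect overlaps at k = 1, 2, 3, 4, 5; the largest is 5.

Longest perfect overlap: 5 complementary base pairs; significant dimer risk (threshold 3).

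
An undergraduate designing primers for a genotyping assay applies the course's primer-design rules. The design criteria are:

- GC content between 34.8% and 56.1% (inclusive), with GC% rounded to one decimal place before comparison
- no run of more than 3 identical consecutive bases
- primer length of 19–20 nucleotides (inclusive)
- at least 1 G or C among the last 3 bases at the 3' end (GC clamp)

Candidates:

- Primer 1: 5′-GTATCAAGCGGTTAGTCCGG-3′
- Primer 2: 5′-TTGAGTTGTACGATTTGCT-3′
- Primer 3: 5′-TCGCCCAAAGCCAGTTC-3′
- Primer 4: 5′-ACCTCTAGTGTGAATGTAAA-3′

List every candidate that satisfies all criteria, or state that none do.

Primer 1 and Primer 2.

Primer 1 (20 nt, A=4 T=5 G=7 C=4): GC 11/20 = 55.0% ✓; longest run = 2 ✓; length 20 ✓; 3' end CGG has 3 G/C ✓ — passes.
Primer 2 (19 nt, A=3 T=9 G=5 C=2): GC 7/19 = 36.8% ✓; longest run = 3 ✓; length 19 ✓; 3' end GCT has 2 G/C ✓ — passes.
Primer 3 (17 nt, A=4 T=3 G=3 C=7): GC 10/17 = 58.8%, outside 34.8–56.1% ✗; longest run = 3 ✓; length 17, outside 19–20 ✗; 3' end TTC has 1 G/C ✓ — fails.
Primer 4 (20 nt, A=7 T=6 G=4 C=3): GC 7/20 = 35.0% ✓; longest run = 3 ✓; length 20 ✓; 3' end AAA has 0 G/C, need ≥1 ✗ — fails.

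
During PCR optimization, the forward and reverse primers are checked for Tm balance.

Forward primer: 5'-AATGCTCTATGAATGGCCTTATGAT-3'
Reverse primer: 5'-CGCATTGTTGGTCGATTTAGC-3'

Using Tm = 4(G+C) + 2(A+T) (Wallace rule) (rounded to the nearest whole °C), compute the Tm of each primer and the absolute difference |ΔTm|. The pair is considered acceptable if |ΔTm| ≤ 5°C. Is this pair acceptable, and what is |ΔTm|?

|ΔTm| = 6°C; the pair is not acceptable.

Forward: A=7 T=9 G=5 C=4 → Tm = 2·16 + 4·9 = 68°C.
Reverse: A=3 T=8 G=6 C=4 → Tm = 2·11 + 4·10 = 62°C.
|ΔTm| = |68 − 62| = 6°C, > 5°C.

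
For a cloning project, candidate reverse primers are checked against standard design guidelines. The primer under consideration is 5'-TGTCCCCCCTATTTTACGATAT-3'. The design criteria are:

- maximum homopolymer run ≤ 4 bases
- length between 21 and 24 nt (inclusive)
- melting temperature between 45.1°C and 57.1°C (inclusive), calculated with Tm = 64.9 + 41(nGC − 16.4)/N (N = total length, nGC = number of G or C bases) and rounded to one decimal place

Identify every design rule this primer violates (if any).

Fails: homopolymer run.

Base counts: A=4, T=9, G=2, C=7 (length 22).
homopolymer run: longest run = 6, exceeds 4 ✗
length: length 22 ✓
Tm: Tm = 64.9 + 41·(9 − 16.4)/22 = 51.1°C ✓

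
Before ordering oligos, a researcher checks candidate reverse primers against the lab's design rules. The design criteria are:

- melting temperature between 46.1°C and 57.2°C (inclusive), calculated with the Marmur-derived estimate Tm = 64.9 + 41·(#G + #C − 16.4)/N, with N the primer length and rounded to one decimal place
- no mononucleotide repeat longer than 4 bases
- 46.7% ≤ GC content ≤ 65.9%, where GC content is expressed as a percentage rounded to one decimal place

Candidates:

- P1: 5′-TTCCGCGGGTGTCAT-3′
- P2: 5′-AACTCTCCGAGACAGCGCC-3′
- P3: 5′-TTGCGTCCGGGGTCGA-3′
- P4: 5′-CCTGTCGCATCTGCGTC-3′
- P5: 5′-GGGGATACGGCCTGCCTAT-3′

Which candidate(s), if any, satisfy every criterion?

P2, P4 and P5.

P1 (15 nt, A=1 T=5 G=5 C=4): Tm = 64.9 + 41·(9 − 16.4)/15 = 44.7°C, outside 46.1–57.2°C ✗; longest run = 3 ✓; GC 9/15 = 60.0% ✓ — fails.
P2 (19 nt, A=5 T=2 G=4 C=8): Tm = 64.9 + 41·(12 − 16.4)/19 = 55.4°C ✓; longest run = 2 ✓; GC 12/19 = 63.2% ✓ — passes.
P3 (16 nt, A=1 T=4 G=7 C=4): Tm = 64.9 + 41·(11 − 16.4)/16 = 51.1°C ✓; longest run = 4 ✓; GC 11/16 = 68.8%, outside 46.7–65.9% ✗ — fails.
P4 (17 nt, A=1 T=5 G=4 C=7): Tm = 64.9 + 41·(11 − 16.4)/17 = 51.9°C ✓; longest run = 2 ✓; GC 11/17 = 64.7% ✓ — passes.
P5 (19 nt, A=3 T=4 G=7 C=5): Tm = 64.9 + 41·(12 − 16.4)/19 = 55.4°C ✓; longest run = 4 ✓; GC 12/19 = 63.2% ✓ — passes.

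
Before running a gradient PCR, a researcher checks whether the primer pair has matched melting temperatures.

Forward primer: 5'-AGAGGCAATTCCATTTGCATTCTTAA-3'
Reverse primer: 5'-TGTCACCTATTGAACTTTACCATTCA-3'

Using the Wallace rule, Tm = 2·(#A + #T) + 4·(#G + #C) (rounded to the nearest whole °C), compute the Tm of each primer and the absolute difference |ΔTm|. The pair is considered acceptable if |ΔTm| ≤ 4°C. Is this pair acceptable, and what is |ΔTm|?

|ΔTm| = 0°C; the pair is acceptable.

Forward: A=8 T=9 G=4 C=5 → Tm = 2·17 + 4·9 = 70°C.
Reverse: A=7 T=10 G=2 C=7 → Tm = 2·17 + 4·9 = 70°C.
|ΔTm| = |70 − 70| = 0°C, ≤ 4°C.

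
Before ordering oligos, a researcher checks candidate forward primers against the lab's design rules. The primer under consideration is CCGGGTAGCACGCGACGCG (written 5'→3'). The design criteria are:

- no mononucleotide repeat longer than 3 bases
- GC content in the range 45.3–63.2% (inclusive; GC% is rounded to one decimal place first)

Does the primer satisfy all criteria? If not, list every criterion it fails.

Base counts: A=3, T=1, G=8, C=7 (length 19).
homopolymer run: longest run = 3 ✓
GC content: GC 15/19 = 78.9%, outside 45.3–63.2% ✗

Fails: GC content.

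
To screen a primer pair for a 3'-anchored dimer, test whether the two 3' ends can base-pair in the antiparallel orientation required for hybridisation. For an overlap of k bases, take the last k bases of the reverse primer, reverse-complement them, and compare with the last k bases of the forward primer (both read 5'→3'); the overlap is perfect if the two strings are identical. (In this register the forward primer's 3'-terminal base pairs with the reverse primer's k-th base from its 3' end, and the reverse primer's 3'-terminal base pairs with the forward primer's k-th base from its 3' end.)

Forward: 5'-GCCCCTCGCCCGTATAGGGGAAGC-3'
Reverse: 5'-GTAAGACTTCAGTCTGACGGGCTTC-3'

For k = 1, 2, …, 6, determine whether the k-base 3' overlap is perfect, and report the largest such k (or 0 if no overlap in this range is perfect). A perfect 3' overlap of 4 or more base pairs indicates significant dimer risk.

Last 6 bases (5'→3') — forward …GGAAGC, reverse …GGCTTC.
Reverse complement of the reverse primer's last 6 bases: GAAGCC; its first k bases are the reverse complement of the reverse primer's last k bases, so a perfect k-base overlap needs the forward primer's last k bases to equal them.
Comparing (forward last k vs required): k=1: C vs G ✗; k=2: GC vs GA ✗; k=3: AGC vs GAA ✗; k=4: AAGC vs GAAG ✗; k=5: GAAGC vs GAAGC ✓; k=6: GGAAGC vs GAAGCC ✗.
Only k = 5 is perfect, so the longest perfect 3' overlap is 5.

Longest perfect overlap: 5 complementary base pairs; significant dimer risk (threshold 4).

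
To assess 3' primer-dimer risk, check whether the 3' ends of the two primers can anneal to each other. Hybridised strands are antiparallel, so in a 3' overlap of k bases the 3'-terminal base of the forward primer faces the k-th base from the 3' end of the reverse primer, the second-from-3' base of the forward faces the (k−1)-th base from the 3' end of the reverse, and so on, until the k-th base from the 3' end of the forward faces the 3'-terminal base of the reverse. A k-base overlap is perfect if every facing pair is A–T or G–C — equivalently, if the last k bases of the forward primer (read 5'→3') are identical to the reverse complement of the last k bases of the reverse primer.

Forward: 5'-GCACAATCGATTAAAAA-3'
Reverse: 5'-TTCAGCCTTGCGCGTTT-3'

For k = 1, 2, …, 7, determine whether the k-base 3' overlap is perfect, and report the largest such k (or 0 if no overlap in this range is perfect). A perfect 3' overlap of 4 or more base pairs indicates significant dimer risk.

Longest perfect overlap: 3 complementary base pairs; below the dimer-risk threshold (threshold 4).

Last 7 bases (5'→3') — forward …TTAAAAA, reverse …CGCGTTT.
Reverse complement of the reverse primer's last 7 bases: AAACGCG; its first k bases are the reverse complement of the reverse primer's last k bases, so a perfect k-base overlap needs the forward primer's last k bases to equal them.
Comparing (forward last k vs required): k=1: A vs A ✓; k=2: AA vs AA ✓; k=3: AAA vs AAA ✓; k=4: AAAA vs AAAC ✗; k=5: AAAAA vs AAACG ✗; k=6: TAAAAA vs AAACGC ✗; k=7: TTAAAAA vs AAACGCG ✗.
Perfect overlaps at k = 1, 2, 3; the largest is 3.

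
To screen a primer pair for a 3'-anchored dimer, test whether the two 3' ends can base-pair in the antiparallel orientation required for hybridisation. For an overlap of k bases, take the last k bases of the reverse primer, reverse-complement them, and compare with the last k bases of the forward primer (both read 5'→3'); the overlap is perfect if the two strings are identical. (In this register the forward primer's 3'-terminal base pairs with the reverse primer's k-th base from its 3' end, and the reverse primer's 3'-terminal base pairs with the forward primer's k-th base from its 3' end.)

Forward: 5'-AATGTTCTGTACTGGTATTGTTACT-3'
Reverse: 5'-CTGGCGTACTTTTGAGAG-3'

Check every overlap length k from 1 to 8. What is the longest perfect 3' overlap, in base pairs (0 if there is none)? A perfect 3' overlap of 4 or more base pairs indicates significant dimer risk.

Longest perfect overlap: 2 complementary base pairs; below the dimer-risk threshold (threshold 4).

Last 8 bases (5'→3') — forward …TTGTTACT, reverse …TTTGAGAG.
Reverse complement of the reverse primer's last 8 bases: CTCTCAAA; its first k bases are the reverse complement of the reverse primer's last k bases, so a perfect k-base overlap needs the forward primer's last k bases to equal them.
Comparing (forward last k vs required): k=1: T vs C ✗; k=2: CT vs CT ✓; k=3: ACT vs CTC ✗; k=4: TACT vs CTCT ✗; k=5: TTACT vs CTCTC ✗; k=6: GTTACT vs CTCTCA ✗; k=7: TGTTACT vs CTCTCAA ✗; k=8: TTGTTACT vs CTCTCAAA ✗.
Only k = 2 is perfect, so the longest perfect 3' overlap is 2.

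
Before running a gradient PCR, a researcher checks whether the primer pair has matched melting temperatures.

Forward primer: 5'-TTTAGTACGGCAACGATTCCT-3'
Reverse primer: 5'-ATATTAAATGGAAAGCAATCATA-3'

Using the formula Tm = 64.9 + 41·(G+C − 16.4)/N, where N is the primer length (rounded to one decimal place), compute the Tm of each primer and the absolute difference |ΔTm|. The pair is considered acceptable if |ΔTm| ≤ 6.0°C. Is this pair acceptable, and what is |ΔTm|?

|ΔTm| = 5.9°C; the pair is acceptable.

Forward: G+C = 9, N = 21 → Tm = 64.9 + 41·(9 − 16.4)/21 = 50.5°C.
Reverse: G+C = 5, N = 23 → Tm = 64.9 + 41·(5 − 16.4)/23 = 44.6°C.
|ΔTm| = |50.5 − 44.6| = 5.9°C, ≤ 6.0°C.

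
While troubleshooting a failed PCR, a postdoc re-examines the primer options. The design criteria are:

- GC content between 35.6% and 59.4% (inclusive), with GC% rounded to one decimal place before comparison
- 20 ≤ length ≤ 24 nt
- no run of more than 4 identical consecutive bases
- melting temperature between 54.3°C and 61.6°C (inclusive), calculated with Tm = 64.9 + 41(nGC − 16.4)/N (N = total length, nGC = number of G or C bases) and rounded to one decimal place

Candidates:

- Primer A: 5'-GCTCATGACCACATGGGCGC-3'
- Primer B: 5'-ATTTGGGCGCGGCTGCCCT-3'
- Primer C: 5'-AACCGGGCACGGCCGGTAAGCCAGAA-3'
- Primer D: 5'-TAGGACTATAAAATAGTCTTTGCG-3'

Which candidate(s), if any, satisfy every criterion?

Primer A (20 nt, A=4 T=3 G=6 C=7): GC 13/20 = 65.0%, outside 35.6–59.4% ✗; length 20 ✓; longest run = 3 ✓; Tm = 64.9 + 41·(13 − 16.4)/20 = 57.9°C ✓ — fails.
Primer B (19 nt, A=1 T=5 G=7 C=6): GC 13/19 = 68.4%, outside 35.6–59.4% ✗; length 19, outside 20–24 ✗; longest run = 3 ✓; Tm = 64.9 + 41·(13 − 16.4)/19 = 57.6°C ✓ — fails.
Primer C (26 nt, A=8 T=1 G=9 C=8): GC 17/26 = 65.4%, outside 35.6–59.4% ✗; length 26, outside 20–24 ✗; longest run = 3 ✓; Tm = 64.9 + 41·(17 − 16.4)/26 = 65.8°C, outside 54.3–61.6°C ✗ — fails.
Primer D (24 nt, A=8 T=8 G=5 C=3): GC 8/24 = 33.3%, outside 35.6–59.4% ✗; length 24 ✓; longest run = 4 ✓; Tm = 64.9 + 41·(8 − 16.4)/24 = 50.6°C, outside 54.3–61.6°C ✗ — fails.

None of the candidates satisfy all criteria.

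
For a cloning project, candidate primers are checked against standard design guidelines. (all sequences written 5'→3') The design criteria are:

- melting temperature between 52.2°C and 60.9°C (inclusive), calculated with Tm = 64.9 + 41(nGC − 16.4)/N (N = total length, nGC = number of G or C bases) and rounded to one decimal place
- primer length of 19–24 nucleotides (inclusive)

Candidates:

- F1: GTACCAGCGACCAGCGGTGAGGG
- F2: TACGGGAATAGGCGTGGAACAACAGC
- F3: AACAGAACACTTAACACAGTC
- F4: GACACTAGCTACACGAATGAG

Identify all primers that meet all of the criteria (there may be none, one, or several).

F4 only.

F1 (23 nt, A=5 T=2 G=10 C=6): Tm = 64.9 + 41·(16 − 16.4)/23 = 64.2°C, outside 52.2–60.9°C ✗; length 23 ✓ — fails.
F2 (26 nt, A=9 T=3 G=9 C=5): Tm = 64.9 + 41·(14 − 16.4)/26 = 61.1°C, outside 52.2–60.9°C ✗; length 26, outside 19–24 ✗ — fails.
F3 (21 nt, A=10 T=3 G=2 C=6): Tm = 64.9 + 41·(8 − 16.4)/21 = 48.5°C, outside 52.2–60.9°C ✗; length 21 ✓ — fails.
F4 (21 nt, A=8 T=3 G=5 C=5): Tm = 64.9 + 41·(10 − 16.4)/21 = 52.4°C ✓; length 21 ✓ — passes.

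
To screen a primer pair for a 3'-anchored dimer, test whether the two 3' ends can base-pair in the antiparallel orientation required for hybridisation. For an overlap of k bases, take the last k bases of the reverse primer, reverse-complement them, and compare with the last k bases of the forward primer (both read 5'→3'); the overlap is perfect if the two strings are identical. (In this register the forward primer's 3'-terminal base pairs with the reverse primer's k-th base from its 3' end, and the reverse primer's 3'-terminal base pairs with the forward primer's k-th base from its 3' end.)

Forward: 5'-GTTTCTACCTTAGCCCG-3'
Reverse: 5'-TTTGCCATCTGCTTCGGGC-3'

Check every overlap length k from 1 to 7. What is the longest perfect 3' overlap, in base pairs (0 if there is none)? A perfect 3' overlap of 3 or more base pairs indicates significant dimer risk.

Longest perfect overlap: 5 complementary base pairs; significant dimer risk (threshold 3).

Last 7 bases (5'→3') — forward …TAGCCCG, reverse …TTCGGGC.
Reverse complement of the reverse primer's last 7 bases: GCCCGAA; its first k bases are the reverse complement of the reverse primer's last k bases, so a perfect k-base overlap needs the forward primer's last k bases to equal them.
Comparing (forward last k vs required): k=1: G vs G ✓; k=2: CG vs GC ✗; k=3: CCG vs GCC ✗; k=4: CCCG vs GCCC ✗; k=5: GCCCG vs GCCCG ✓; k=6: AGCCCG vs GCCCGA ✗; k=7: TAGCCCG vs GCCCGAA ✗.
Perfect overlaps at k = 1, 5; the largest is 5.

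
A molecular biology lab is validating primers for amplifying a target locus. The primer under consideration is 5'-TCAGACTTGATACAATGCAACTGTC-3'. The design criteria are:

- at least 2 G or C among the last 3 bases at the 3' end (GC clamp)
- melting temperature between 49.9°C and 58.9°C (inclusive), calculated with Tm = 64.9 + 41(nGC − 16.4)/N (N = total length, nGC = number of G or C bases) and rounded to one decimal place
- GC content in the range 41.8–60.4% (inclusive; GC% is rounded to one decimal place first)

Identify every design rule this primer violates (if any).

Base counts: A=8, T=7, G=4, C=6 (length 25).
GC clamp: 3' end GTC has 2 G/C ✓
Tm: Tm = 64.9 + 41·(10 − 16.4)/25 = 54.4°C ✓
GC content: GC 10/25 = 40.0%, outside 41.8–60.4% ✗

Fails: GC content.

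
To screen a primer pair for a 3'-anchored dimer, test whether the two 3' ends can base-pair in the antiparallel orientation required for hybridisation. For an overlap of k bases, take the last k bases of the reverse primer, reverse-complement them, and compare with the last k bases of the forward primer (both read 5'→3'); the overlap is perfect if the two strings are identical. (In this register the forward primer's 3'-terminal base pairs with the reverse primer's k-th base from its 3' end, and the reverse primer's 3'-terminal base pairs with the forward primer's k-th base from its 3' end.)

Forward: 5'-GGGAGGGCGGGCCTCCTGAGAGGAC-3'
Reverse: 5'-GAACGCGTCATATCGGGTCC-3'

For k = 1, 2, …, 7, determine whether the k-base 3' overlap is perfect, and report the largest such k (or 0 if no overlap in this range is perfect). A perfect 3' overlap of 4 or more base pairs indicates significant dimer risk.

Last 7 bases (5'→3') — forward …AGAGGAC, reverse …CGGGTCC.
Reverse complement of the reverse primer's last 7 bases: GGACCCG; its first k bases are the reverse complement of the reverse primer's last k bases, so a perfect k-base overlap needs the forward primer's last k bases to equal them.
Comparing (forward last k vs required): k=1: C vs G ✗; k=2: AC vs GG ✗; k=3: GAC vs GGA ✗; k=4: GGAC vs GGAC ✓; k=5: AGGAC vs GGACC ✗; k=6: GAGGAC vs GGACCC ✗; k=7: AGAGGAC vs GGACCCG ✗.
Only k = 4 is perfect, so the longest perfect 3' overlap is 4.

Longest perfect overlap: 4 complementary base pairs; significant dimer risk (threshold 4).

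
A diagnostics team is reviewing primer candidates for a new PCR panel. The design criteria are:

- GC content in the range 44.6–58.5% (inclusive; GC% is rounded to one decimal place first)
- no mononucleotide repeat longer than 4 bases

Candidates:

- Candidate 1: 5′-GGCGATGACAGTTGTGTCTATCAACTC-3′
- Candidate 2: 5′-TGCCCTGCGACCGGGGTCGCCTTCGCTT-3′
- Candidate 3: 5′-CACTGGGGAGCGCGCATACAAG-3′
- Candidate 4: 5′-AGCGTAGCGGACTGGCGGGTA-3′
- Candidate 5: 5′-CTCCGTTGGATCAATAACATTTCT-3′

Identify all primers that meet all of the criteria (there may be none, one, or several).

Candidate 1 only.

Candidate 1 (27 nt, A=6 T=8 G=7 C=6): GC 13/27 = 48.1% ✓; longest run = 2 ✓ — passes.
Candidate 2 (28 nt, A=1 T=7 G=9 C=11): GC 20/28 = 71.4%, outside 44.6–58.5% ✗; longest run = 4 ✓ — fails.
Candidate 3 (22 nt, A=6 T=2 G=8 C=6): GC 14/22 = 63.6%, outside 44.6–58.5% ✗; longest run = 4 ✓ — fails.
Candidate 4 (21 nt, A=4 T=3 G=10 C=4): GC 14/21 = 66.7%, outside 44.6–58.5% ✗; longest run = 3 ✓ — fails.
Candidate 5 (24 nt, A=6 T=9 G=3 C=6): GC 9/24 = 37.5%, outside 44.6–58.5% ✗; longest run = 3 ✓ — fails.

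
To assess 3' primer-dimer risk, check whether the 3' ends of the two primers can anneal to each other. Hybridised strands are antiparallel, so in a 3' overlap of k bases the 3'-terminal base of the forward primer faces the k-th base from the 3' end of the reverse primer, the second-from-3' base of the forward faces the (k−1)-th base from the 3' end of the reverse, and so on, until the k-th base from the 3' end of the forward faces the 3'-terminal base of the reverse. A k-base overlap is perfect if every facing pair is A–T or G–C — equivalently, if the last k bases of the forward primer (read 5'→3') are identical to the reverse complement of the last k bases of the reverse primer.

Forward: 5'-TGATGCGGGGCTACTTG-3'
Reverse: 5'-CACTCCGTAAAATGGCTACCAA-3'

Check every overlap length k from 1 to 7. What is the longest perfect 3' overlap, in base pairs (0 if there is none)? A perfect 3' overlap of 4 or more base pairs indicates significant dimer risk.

Longest perfect overlap: 3 complementary base pairs; below the dimer-risk threshold (threshold 4).

Last 7 bases (5'→3') — forward …CTACTTG, reverse …CTACCAA.
Reverse complement of the reverse primer's last 7 bases: TTGGTAG; its first k bases are the reverse complement of the reverse primer's last k bases, so a perfect k-base overlap needs the forward primer's last k bases to equal them.
Comparing (forward last k vs required): k=1: G vs T ✗; k=2: TG vs TT ✗; k=3: TTG vs TTG ✓; k=4: CTTG vs TTGG ✗; k=5: ACTTG vs TTGGT ✗; k=6: TACTTG vs TTGGTA ✗; k=7: CTACTTG vs TTGGTAG ✗.
Only k = 3 is perfect, so the longest perfect 3' overlap is 3.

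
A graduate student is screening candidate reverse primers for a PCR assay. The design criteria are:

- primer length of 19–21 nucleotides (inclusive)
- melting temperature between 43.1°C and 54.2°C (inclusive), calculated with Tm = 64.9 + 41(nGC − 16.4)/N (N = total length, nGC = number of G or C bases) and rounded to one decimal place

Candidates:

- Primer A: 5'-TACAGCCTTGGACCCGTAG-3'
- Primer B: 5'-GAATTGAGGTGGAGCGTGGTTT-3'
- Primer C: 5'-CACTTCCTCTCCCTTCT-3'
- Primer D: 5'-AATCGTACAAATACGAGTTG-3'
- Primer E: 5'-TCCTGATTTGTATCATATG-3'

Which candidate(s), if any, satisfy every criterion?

Primer A and Primer D.

Primer A (19 nt, A=4 T=4 G=5 C=6): length 19 ✓; Tm = 64.9 + 41·(11 − 16.4)/19 = 53.2°C ✓ — passes.
Primer B (22 nt, A=4 T=7 G=10 C=1): length 22, outside 19–21 ✗; Tm = 64.9 + 41·(11 − 16.4)/22 = 54.8°C, outside 43.1–54.2°C ✗ — fails.
Primer C (17 nt, A=1 T=7 G=0 C=9): length 17, outside 19–21 ✗; Tm = 64.9 + 41·(9 − 16.4)/17 = 47.1°C ✓ — fails.
Primer D (20 nt, A=8 T=5 G=4 C=3): length 20 ✓; Tm = 64.9 + 41·(7 − 16.4)/20 = 45.6°C ✓ — passes.
Primer E (19 nt, A=4 T=9 G=3 C=3): length 19 ✓; Tm = 64.9 + 41·(6 − 16.4)/19 = 42.5°C, outside 43.1–54.2°C ✗ — fails.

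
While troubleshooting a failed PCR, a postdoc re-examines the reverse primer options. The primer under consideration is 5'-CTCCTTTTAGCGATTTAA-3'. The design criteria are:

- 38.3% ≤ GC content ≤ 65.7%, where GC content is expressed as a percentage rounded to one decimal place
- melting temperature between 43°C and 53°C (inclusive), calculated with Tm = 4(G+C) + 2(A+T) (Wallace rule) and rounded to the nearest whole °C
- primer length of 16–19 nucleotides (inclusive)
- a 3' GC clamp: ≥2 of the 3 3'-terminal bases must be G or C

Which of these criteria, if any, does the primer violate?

Fails: GC content, GC clamp.

Base counts: A=4, T=8, G=2, C=4 (length 18).
GC content: GC 6/18 = 33.3%, outside 38.3–65.7% ✗
Tm: Tm = 2·12 + 4·6 = 48°C ✓
length: length 18 ✓
GC clamp: 3' end TAA has 0 G/C, need ≥2 ✗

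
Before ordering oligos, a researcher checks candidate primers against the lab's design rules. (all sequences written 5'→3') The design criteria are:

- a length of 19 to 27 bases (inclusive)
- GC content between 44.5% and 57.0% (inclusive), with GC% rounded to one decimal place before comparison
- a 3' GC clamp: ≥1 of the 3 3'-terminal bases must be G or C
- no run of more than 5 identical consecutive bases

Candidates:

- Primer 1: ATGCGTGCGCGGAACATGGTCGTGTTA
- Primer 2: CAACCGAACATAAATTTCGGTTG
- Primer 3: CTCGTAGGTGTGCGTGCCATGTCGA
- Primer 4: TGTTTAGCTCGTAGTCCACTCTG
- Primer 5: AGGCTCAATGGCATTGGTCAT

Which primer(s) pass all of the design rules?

Primer 1 (27 nt, A=5 T=7 G=10 C=5): length 27 ✓; GC 15/27 = 55.6% ✓; 3' end TTA has 0 G/C, need ≥1 ✗; longest run = 2 ✓ — fails.
Primer 2 (23 nt, A=8 T=6 G=4 C=5): length 23 ✓; GC 9/23 = 39.1%, outside 44.5–57.0% ✗; 3' end TTG has 1 G/C ✓; longest run = 3 ✓ — fails.
Primer 3 (25 nt, A=3 T=7 G=9 C=6): length 25 ✓; GC 15/25 = 60.0%, outside 44.5–57.0% ✗; 3' end CGA has 2 G/C ✓; longest run = 2 ✓ — fails.
Primer 4 (23 nt, A=3 T=9 G=5 C=6): length 23 ✓; GC 11/23 = 47.8% ✓; 3' end CTG has 2 G/C ✓; longest run = 3 ✓ — passes.
Primer 5 (21 nt, A=5 T=6 G=6 C=4): length 21 ✓; GC 10/21 = 47.6% ✓; 3' end CAT has 1 G/C ✓; longest run = 2 ✓ — passes.

Primer 4 and Primer 5.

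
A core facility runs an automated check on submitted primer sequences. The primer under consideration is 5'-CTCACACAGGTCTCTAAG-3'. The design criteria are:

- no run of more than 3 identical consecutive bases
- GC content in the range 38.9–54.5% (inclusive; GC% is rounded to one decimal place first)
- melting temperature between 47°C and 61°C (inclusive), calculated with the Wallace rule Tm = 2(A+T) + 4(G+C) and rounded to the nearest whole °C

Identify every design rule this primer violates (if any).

Meets all criteria.

Base counts: A=5, T=4, G=3, C=6 (length 18).
homopolymer run: longest run = 2 ✓
GC content: GC 9/18 = 50.0% ✓
Tm: Tm = 2·9 + 4·9 = 54°C ✓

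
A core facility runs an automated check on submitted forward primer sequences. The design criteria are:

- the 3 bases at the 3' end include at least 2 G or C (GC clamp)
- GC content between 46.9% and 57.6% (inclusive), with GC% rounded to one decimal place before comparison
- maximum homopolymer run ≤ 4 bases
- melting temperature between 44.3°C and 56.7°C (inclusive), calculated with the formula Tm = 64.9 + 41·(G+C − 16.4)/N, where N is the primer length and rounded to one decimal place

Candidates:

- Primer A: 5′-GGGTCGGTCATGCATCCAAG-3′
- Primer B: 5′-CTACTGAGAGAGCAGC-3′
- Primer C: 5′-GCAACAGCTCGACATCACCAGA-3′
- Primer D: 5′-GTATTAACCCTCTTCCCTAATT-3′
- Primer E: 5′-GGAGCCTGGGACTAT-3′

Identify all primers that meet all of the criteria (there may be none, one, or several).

Primer B only.

Primer A (20 nt, A=4 T=4 G=7 C=5): 3' end AAG has 1 G/C, need ≥2 ✗; GC 12/20 = 60.0%, outside 46.9–57.6% ✗; longest run = 3 ✓; Tm = 64.9 + 41·(12 − 16.4)/20 = 55.9°C ✓ — fails.
Primer B (16 nt, A=5 T=2 G=5 C=4): 3' end AGC has 2 G/C ✓; GC 9/16 = 56.3% ✓; longest run = 1 ✓; Tm = 64.9 + 41·(9 − 16.4)/16 = 45.9°C ✓ — passes.
Primer C (22 nt, A=8 T=2 G=4 C=8): 3' end AGA has 1 G/C, need ≥2 ✗; GC 12/22 = 54.5% ✓; longest run = 2 ✓; Tm = 64.9 + 41·(12 − 16.4)/22 = 56.7°C ✓ — fails.
Primer D (22 nt, A=5 T=9 G=1 C=7): 3' end ATT has 0 G/C, need ≥2 ✗; GC 8/22 = 36.4%, outside 46.9–57.6% ✗; longest run = 3 ✓; Tm = 64.9 + 41·(8 − 16.4)/22 = 49.2°C ✓ — fails.
Primer E (15 nt, A=3 T=3 G=6 C=3): 3' end TAT has 0 G/C, need ≥2 ✗; GC 9/15 = 60.0%, outside 46.9–57.6% ✗; longest run = 3 ✓; Tm = 64.9 + 41·(9 − 16.4)/15 = 44.7°C ✓ — fails.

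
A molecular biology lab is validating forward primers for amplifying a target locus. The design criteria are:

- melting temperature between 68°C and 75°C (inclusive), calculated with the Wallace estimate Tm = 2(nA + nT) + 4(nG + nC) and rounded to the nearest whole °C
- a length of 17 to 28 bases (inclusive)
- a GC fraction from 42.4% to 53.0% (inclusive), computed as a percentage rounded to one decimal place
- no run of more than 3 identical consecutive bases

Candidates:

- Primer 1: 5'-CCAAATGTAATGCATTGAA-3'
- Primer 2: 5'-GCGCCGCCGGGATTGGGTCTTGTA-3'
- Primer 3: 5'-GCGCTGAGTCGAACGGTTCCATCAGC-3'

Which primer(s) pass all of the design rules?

None of the candidates satisfy all criteria.

Primer 1 (19 nt, A=8 T=5 G=3 C=3): Tm = 2·13 + 4·6 = 50°C, outside 68–75°C ✗; length 19 ✓; GC 6/19 = 31.6%, outside 42.4–53.0% ✗; longest run = 3 ✓ — fails.
Primer 2 (24 nt, A=2 T=6 G=10 C=6): Tm = 2·8 + 4·16 = 80°C, outside 68–75°C ✗; length 24 ✓; GC 16/24 = 66.7%, outside 42.4–53.0% ✗; longest run = 3 ✓ — fails.
Primer 3 (26 nt, A=5 T=5 G=8 C=8): Tm = 2·10 + 4·16 = 84°C, outside 68–75°C ✗; length 26 ✓; GC 16/26 = 61.5%, outside 42.4–53.0% ✗; longest run = 2 ✓ — fails.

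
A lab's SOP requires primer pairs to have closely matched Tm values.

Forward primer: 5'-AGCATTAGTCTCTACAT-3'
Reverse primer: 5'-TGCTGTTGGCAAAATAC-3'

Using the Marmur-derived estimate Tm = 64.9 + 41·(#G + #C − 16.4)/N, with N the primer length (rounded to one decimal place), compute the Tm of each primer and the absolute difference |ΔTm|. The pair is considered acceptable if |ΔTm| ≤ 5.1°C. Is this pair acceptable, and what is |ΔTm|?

Forward: G+C = 6, N = 17 → Tm = 64.9 + 41·(6 − 16.4)/17 = 39.8°C.
Reverse: G+C = 7, N = 17 → Tm = 64.9 + 41·(7 − 16.4)/17 = 42.2°C.
|ΔTm| = |39.8 − 42.2| = 2.4°C, ≤ 5.1°C.

|ΔTm| = 2.4°C; the pair is acceptable.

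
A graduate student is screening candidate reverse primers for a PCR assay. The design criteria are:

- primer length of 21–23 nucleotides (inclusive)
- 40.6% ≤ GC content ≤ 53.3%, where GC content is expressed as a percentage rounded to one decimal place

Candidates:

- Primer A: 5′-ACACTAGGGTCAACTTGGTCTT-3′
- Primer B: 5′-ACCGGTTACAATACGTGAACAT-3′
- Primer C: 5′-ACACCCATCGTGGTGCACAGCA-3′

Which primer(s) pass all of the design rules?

Primer A (22 nt, A=5 T=7 G=5 C=5): length 22 ✓; GC 10/22 = 45.5% ✓ — passes.
Primer B (22 nt, A=8 T=5 G=4 C=5): length 22 ✓; GC 9/22 = 40.9% ✓ — passes.
Primer C (22 nt, A=6 T=3 G=5 C=8): length 22 ✓; GC 13/22 = 59.1%, outside 40.6–53.3% ✗ — fails.

Primer A and Primer B.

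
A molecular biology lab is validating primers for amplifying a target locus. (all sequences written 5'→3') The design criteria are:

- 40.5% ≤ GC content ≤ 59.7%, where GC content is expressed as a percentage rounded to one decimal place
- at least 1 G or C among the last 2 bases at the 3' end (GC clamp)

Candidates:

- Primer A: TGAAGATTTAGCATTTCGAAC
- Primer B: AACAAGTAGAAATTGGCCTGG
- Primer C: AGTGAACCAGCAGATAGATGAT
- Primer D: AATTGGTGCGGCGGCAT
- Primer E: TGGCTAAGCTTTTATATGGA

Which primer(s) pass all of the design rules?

Primer A (21 nt, A=7 T=7 G=4 C=3): GC 7/21 = 33.3%, outside 40.5–59.7% ✗; 3' end AC has 1 G/C ✓ — fails.
Primer B (21 nt, A=8 T=4 G=6 C=3): GC 9/21 = 42.9% ✓; 3' end GG has 2 G/C ✓ — passes.
Primer C (22 nt, A=9 T=4 G=6 C=3): GC 9/22 = 40.9% ✓; 3' end AT has 0 G/C, need ≥1 ✗ — fails.
Primer D (17 nt, A=3 T=4 G=7 C=3): GC 10/17 = 58.8% ✓; 3' end AT has 0 G/C, need ≥1 ✗ — fails.
Primer E (20 nt, A=5 T=8 G=5 C=2): GC 7/20 = 35.0%, outside 40.5–59.7% ✗; 3' end GA has 1 G/C ✓ — fails.

Primer B only.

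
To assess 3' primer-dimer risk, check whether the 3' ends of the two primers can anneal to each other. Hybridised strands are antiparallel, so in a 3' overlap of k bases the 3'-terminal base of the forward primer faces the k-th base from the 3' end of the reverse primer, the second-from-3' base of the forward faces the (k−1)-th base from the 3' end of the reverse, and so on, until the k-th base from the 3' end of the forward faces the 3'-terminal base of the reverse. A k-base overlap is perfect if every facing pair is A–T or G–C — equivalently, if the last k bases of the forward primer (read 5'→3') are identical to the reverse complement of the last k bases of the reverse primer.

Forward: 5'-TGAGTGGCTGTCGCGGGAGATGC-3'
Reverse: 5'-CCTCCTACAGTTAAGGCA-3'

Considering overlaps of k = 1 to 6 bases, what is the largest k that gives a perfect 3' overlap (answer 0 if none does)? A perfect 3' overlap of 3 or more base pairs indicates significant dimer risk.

Longest perfect overlap: 3 complementary base pairs; significant dimer risk (threshold 3).

Last 6 bases (5'→3') — forward …AGATGC, reverse …AAGGCA.
Reverse complement of the reverse primer's last 6 bases: TGCCTT; its first k bases are the reverse complement of the reverse primer's last k bases, so a perfect k-base overlap needs the forward primer's last k bases to equal them.
Comparing (forward last k vs required): k=1: C vs T ✗; k=2: GC vs TG ✗; k=3: TGC vs TGC ✓; k=4: ATGC vs TGCC ✗; k=5: GATGC vs TGCCT ✗; k=6: AGATGC vs TGCCTT ✗.
Only k = 3 is perfect, so the longest perfect 3' overlap is 3.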